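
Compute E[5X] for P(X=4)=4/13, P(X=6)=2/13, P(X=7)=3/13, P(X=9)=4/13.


E[5X] = sum(g(x)*P(x))
= 20*4/13 + 30*2/13 + 35*3/13 + 45*4/13
= 425/13

425/13


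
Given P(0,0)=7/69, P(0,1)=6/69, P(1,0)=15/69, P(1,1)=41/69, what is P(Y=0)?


P(Y=0) = P(0,0)+P(1,0) = 7/69 + 15/69 = 22/69

22/69


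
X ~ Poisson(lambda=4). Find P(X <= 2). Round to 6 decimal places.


P(X<=2) = e^(-4)*4^0/0! + e^(-4)*4^1/1! + e^(-4)*4^2/2!
≈ 0.0183156389 + 0.0732625556 + 0.1465251111
= 0.2381033056
≈ 0.238103

0.238103


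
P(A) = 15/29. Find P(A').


P(A') = 1 - P(A) = 1 - 15/29 = 14/29

14/29


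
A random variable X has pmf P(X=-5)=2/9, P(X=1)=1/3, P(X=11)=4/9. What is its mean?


E[X] = sum(x * P(x))
= -5*2/9 + 1*1/3 + 11*4/9
= 37/9

37/9


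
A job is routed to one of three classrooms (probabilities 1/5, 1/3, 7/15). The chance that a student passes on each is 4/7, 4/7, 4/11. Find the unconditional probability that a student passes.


P(A) = P(A|B1)P(B1) + P(A|B2)P(B2) + P(A|B3)P(B3)
= 4/7*1/5 + 4/7*1/3 + 4/11*7/15
= 4/35 + 4/21 + 28/165 = 548/1155

548/1155


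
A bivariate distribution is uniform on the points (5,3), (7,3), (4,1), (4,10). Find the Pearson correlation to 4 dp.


Cov(X,Y) = -1.2500, Var(X) = 1.5000, Var(Y) = 11.6875
rho = Cov/(sqrt(VarX)*sqrt(VarY)) = -0.2985

-0.2985


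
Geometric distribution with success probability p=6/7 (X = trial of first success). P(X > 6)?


P(X > 6) = P(first 6 trials all fail) = (1-p)^6 = (1/7)^6 = 1/117649

1/117649


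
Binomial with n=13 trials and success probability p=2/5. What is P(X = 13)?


P(X=13) = C(13,13) * p^13 * (1-p)^0
= 1 * 8192/1220703125 * 1
= 8192/1220703125

8192/1220703125


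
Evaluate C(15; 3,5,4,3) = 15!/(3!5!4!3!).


15! = 1307674368000
Denominator: 3!=6 * 5!=120 * 4!=24 * 3!=6
Coefficient = 1307674368000 / 103680 = 12612600

12612600


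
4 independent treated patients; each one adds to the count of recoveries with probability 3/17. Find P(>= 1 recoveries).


P(at least one) = 1 - P(none)
P(none) = (1 - 3/17)^4 = (14/17)^4 = 38416/83521
P(at least one) = 1 - 38416/83521 = 45105/83521

45105/83521


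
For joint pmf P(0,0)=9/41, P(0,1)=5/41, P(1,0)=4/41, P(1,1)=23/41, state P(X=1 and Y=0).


Read from table: P(X=1, Y=0) = 4/41

4/41


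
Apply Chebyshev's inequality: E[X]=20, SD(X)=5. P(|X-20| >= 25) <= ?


k = 25/5 = 5
Chebyshev: P(|X-mu| >= k*sigma) <= 1/k^2 = 1/5^2 = 1/25

1/25


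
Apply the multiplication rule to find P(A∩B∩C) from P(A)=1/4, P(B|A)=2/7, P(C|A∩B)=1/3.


P(A∩B∩C) = P(A) * P(B|A) * P(C|A∩B)
= 1/4 * 2/7 * 1/3
= 1/14 * 1/3 = 1/42

1/42


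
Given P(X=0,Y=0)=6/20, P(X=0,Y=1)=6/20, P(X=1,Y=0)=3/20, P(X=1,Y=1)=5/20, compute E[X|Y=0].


P(Y=0) = 9/20
E[X|Y=0] = (0*6 + 1*3)/9 = 3/9 = 1/3

1/3


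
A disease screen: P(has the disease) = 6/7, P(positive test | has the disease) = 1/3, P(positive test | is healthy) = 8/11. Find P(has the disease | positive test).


P(A) = P(A|B)P(B) + P(A|B')P(B') = 1/3*6/7 + 8/11*1/7 = 30/77
P(B|A) = P(A|B)P(B)/P(A) = (2/7)/(30/77) = 11/15

11/15


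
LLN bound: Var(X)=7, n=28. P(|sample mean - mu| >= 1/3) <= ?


Var(Xbar) = Var(X)/n = 7/28
Chebyshev: P(|Xbar-mu| >= 1/3) <= Var(Xbar)/(1/3)^2 = (1/4)/(1/9) = 9/4
Bound exceeds 1, so trivial bound: 1

1


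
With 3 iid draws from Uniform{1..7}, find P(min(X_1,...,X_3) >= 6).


P(min >= 6) = P(all X_i >= 6) = (P(X_1 >= 6))^3
= (2/7)^3 = 8/343

8/343


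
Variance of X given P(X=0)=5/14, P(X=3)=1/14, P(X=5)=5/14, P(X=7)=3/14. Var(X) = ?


E[X] = 7/2, E[X^2] = 281/14
Var(X) = E[X^2] - (E[X])^2 = 281/14 - (7/2)^2 = 219/28

219/28


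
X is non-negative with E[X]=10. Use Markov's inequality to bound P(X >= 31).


Markov: P(X >= a) <= E[X]/a
P(X >= 31) <= 10/31

10/31


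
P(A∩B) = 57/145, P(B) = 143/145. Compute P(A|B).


P(A|B) = P(A∩B)/P(B) = (57/145)/(143/145) = 57/143

57/143


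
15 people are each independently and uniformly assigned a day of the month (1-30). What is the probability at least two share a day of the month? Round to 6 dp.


P(all different) = prod((30-i)/30 for i=0..14) = 0.014136
P(at least one match) = 1 - 0.014136 = 0.985864

0.985864


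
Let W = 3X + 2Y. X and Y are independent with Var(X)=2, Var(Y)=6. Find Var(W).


Independence => Cov(X,Y)=0
Var(3X + 2Y) = 3^2*Var(X) + 2^2*Var(Y)
= 9*2 + 4*6 = 42

42


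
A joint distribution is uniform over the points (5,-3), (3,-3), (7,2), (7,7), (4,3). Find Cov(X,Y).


E[X]=26/5, E[Y]=6/5, E[XY]=51/5
Cov(X,Y) = E[XY] - E[X]E[Y] = 51/5 - 26/5*6/5 = 99/25

99/25


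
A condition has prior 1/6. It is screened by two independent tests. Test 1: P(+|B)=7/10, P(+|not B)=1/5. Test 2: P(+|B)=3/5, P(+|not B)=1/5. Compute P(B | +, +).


After test 1: P(+) = 7/10*1/6 + 1/5*5/6 = 17/60
P(B|+) = (7/60)/(17/60) = 7/17
After test 2 (use post1 as new prior): P(+) = 3/5*7/17 + 1/5*10/17 = 31/85
P(B|+,+) = (21/85)/(31/85) = 21/31

21/31


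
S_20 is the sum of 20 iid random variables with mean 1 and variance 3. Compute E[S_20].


E[S_n] = n*E[X_1] = 20*1 = 20

20


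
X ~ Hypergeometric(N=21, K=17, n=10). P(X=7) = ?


P(X=7) = C(17,7)*C(4,3) / C(21,10)
= 19448*4 / 352716
= 77792/352716 = 88/399

88/399


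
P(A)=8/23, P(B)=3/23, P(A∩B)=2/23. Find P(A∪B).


P(A∪B) = P(A) + P(B) - P(A∩B)
= 8/23 + 3/23 - 2/23 = 9/23

9/23


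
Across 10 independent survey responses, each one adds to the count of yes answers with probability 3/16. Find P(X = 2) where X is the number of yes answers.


P(X=2) = C(10,2) * p^2 * (1-p)^8
= 45 * 9/256 * 815730721/4294967296
= 330370942005/1099511627776

330370942005/1099511627776


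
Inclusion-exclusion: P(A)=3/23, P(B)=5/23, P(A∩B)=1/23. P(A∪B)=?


P(A∪B) = P(A) + P(B) - P(A∩B)
= 3/23 + 5/23 - 1/23 = 7/23

7/23


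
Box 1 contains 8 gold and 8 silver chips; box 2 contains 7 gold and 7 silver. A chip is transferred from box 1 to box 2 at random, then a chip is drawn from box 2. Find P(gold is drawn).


P(transfer gold) = 8/16 = 1/2; P(transfer silver) = 1/2
If gold transferred: Urn II has 8 gold of 15, so P(gold|gold moved) = 8/15
If silver transferred: Urn II has 7 gold of 15, so P(gold|silver moved) = 7/15
By total probability: P(gold) = 1/2*8/15 + 1/2*7/15 = 1/2

1/2


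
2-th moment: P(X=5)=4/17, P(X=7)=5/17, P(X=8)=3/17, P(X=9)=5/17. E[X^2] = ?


E[X^2] = sum(x^2 * P(x))
= 25*4/17 + 49*5/17 + 64*3/17 + 81*5/17
= 942/17

942/17


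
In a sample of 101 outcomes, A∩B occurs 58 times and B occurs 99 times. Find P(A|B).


P(A|B) = P(A∩B)/P(B) = (58/101)/(99/101) = 58/99

58/99


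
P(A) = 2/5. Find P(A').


P(A') = 1 - P(A) = 1 - 2/5 = 3/5

3/5


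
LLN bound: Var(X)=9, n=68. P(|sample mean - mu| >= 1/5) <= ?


Var(Xbar) = Var(X)/n = 9/68
Chebyshev: P(|Xbar-mu| >= 1/5) <= Var(Xbar)/(1/5)^2 = (9/68)/(1/25) = 225/68
Bound exceeds 1, so trivial bound: 1

1


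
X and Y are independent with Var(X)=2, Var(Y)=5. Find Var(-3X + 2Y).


Independence => Cov(X,Y)=0
Var(-3X + 2Y) = (-3)^2*Var(X) + 2^2*Var(Y)
= 9*2 + 4*5 = 38

38


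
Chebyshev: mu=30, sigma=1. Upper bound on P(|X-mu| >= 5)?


k = 5/1 = 5
Chebyshev: P(|X-mu| >= k*sigma) <= 1/k^2 = 1/5^2 = 1/25

1/25


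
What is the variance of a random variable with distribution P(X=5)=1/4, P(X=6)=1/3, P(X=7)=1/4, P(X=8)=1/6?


E[X] = 19/3, E[X^2] = 247/6
Var(X) = E[X^2] - (E[X])^2 = 247/6 - (19/3)^2 = 19/18

19/18


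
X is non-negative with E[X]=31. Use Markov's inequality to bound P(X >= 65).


Markov: P(X >= a) <= E[X]/a
P(X >= 65) <= 31/65

31/65


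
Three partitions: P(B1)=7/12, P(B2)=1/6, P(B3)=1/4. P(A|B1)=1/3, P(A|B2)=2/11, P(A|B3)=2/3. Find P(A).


P(A) = P(A|B1)P(B1) + P(A|B2)P(B2) + P(A|B3)P(B3)
= 1/3*7/12 + 2/11*1/6 + 2/3*1/4
= 7/36 + 1/33 + 1/6 = 155/396

155/396


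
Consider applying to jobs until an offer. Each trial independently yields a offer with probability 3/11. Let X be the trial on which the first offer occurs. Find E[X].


For geometric (trials until first success), E[X] = 1/p = 1/(3/11) = 11/3

11/3


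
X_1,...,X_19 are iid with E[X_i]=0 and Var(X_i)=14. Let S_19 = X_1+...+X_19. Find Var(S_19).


By independence, Var(S_n) = n*Var(X_1) = 19*14 = 266

266


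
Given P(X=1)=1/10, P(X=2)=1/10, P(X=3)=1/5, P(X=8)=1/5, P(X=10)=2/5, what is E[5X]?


E[5X] = sum(g(x)*P(x))
= 5*1/10 + 10*1/10 + 15*1/5 + 40*1/5 + 50*2/5
= 65/2

65/2


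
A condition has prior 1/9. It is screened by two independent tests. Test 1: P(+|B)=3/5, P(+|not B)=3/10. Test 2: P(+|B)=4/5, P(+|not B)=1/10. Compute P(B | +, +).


After test 1: P(+) = 3/5*1/9 + 3/10*8/9 = 1/3
P(B|+) = (1/15)/(1/3) = 1/5
After test 2 (use post1 as new prior): P(+) = 4/5*1/5 + 1/10*4/5 = 6/25
P(B|+,+) = (4/25)/(6/25) = 2/3

2/3


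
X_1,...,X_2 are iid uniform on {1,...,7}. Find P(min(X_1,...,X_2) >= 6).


P(min >= 6) = P(all X_i >= 6) = (P(X_1 >= 6))^2
= (2/7)^2 = 4/49

4/49


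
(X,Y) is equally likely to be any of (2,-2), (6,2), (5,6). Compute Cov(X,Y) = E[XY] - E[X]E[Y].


E[X]=13/3, E[Y]=2, E[XY]=38/3
Cov(X,Y) = E[XY] - E[X]E[Y] = 38/3 - 13/3*2 = 4

4


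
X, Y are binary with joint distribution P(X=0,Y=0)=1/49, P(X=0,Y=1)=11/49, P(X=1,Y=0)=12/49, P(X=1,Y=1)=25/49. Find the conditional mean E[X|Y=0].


P(Y=0) = 13/49
E[X|Y=0] = (0*1 + 1*12)/13 = 12/13

12/13


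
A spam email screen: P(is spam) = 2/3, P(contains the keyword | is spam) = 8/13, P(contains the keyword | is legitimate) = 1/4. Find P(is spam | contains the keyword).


P(A) = P(A|B)P(B) + P(A|B')P(B') = 8/13*2/3 + 1/4*1/3 = 77/156
P(B|A) = P(A|B)P(B)/P(A) = (16/39)/(77/156) = 64/77

64/77


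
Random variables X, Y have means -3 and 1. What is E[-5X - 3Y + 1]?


E[-5X - 3Y + 1] = -5*E[X] - 3*E[Y] + 1
= (-5)*(-3) + (-3)*(1) + (1)
= 15 - 3 + 1 = 13

13


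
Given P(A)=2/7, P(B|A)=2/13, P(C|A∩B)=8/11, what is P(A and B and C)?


P(A∩B∩C) = P(A) * P(B|A) * P(C|A∩B)
= 2/7 * 2/13 * 8/11
= 4/91 * 8/11 = 32/1001

32/1001


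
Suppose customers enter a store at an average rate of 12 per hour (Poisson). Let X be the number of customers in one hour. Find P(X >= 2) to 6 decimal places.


P(X>=2) = 1 - P(X<=1) = 1 - (e^(-12)*12^0/0! + e^(-12)*12^1/1!)
≈ 1 - (0.0000061442 + 0.0000737305)
= 1 - 0.0000798747 = 0.9999201253
≈ 0.999920

0.999920


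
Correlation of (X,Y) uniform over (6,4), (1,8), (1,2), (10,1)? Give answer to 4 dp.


Cov(X,Y) = -5.8750, Var(X) = 14.2500, Var(Y) = 7.1875
rho = Cov/(sqrt(VarX)*sqrt(VarY)) = -0.5805

-0.5805


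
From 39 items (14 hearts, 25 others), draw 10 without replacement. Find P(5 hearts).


P(X=5) = C(14,5)*C(25,5) / C(39,10)
= 2002*53130 / 635745396
= 106366260/635745396 = 61985/370481

61985/370481


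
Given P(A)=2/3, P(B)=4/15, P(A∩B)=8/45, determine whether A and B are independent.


P(A)*P(B) = 2/3*4/15 = 8/45
P(A∩B) = 8/45, which equals P(A)P(B), so independent

Yes, A and B are independent


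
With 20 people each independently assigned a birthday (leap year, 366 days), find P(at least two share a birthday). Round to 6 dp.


P(all different) = prod((366-i)/366 for i=0..19) = 0.589430
P(at least one match) = 1 - 0.589430 = 0.410570

0.410570


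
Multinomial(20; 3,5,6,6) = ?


20! = 2432902008176640000
Denominator: 3!=6 * 5!=120 * 6!=720 * 6!=720
Coefficient = 2432902008176640000 / 373248000 = 6518191680

6518191680


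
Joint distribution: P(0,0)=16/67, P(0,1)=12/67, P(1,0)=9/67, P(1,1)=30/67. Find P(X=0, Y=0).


Read from table: P(X=0, Y=0) = 16/67

16/67


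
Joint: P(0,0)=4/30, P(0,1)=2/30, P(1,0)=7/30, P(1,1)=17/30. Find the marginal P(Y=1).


P(Y=1) = P(0,1)+P(1,1) = 2/30 + 17/30 = 19/30

19/30


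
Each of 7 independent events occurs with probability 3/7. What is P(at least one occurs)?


P(at least one) = 1 - P(none)
P(none) = (1 - 3/7)^7 = (4/7)^7 = 16384/823543
P(at least one) = 1 - 16384/823543 = 807159/823543

807159/823543


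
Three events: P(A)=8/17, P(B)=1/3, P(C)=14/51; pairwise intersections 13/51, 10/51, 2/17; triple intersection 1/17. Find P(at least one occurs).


P(A∪B∪C) = P(A)+P(B)+P(C) - P(AB)-P(AC)-P(BC) + P(ABC)
= 8/17+1/3+14/51 - 13/51-10/51-2/17 + 1/17
= 29/51

29/51


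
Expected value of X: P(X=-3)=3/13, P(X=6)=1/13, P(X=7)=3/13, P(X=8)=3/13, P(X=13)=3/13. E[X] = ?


E[X] = sum(x * P(x))
= -3*3/13 + 6*1/13 + 7*3/13 + 8*3/13 + 13*3/13
= 81/13

81/13


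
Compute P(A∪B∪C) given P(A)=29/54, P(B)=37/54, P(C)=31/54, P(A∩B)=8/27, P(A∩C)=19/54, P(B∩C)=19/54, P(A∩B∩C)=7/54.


P(A∪B∪C) = P(A)+P(B)+P(C) - P(AB)-P(AC)-P(BC) + P(ABC)
= 29/54+37/54+31/54 - 8/27-19/54-19/54 + 7/54
= 25/27

25/27


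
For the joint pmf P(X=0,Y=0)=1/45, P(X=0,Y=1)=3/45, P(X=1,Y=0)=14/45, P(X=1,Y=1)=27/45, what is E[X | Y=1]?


P(Y=1) = 30/45
E[X|Y=1] = (0*3 + 1*27)/30 = 27/30 = 9/10

9/10


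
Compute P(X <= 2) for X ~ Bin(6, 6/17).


P(X<=2) = P(X=0) + P(X=1) + P(X=2)
= 1771561/24137569 + 5797836/24137569 + 7906140/24137569
= 15475537/24137569

15475537/24137569


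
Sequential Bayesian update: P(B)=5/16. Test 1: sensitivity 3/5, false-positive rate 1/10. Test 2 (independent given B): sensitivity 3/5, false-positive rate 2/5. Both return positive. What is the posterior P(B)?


After test 1: P(+) = 3/5*5/16 + 1/10*11/16 = 41/160
P(B|+) = (3/16)/(41/160) = 30/41
After test 2 (use post1 as new prior): P(+) = 3/5*30/41 + 2/5*11/41 = 112/205
P(B|+,+) = (18/41)/(112/205) = 45/56

45/56


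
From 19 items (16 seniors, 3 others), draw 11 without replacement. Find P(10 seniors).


P(X=10) = C(16,10)*C(3,1) / C(19,11)
= 8008*3 / 75582
= 24024/75582 = 308/969

308/969


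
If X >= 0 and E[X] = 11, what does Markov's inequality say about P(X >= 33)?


Markov: P(X >= a) <= E[X]/a
P(X >= 33) <= 11/33 = 1/3

1/3


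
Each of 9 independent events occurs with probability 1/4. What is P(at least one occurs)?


P(at least one) = 1 - P(none)
P(none) = (1 - 1/4)^9 = (3/4)^9 = 19683/262144
P(at least one) = 1 - 19683/262144 = 242461/262144

242461/262144


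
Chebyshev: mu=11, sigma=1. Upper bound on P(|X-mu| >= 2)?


k = 2/1 = 2
Chebyshev: P(|X-mu| >= k*sigma) <= 1/k^2 = 1/2^2 = 1/4

1/4


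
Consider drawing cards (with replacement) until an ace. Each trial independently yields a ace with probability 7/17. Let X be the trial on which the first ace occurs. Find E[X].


For geometric (trials until first success), E[X] = 1/p = 1/(7/17) = 17/7

17/7


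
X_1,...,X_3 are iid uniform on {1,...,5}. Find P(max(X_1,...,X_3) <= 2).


P(max <= 2) = P(all X_i <= 2) = (P(X_1 <= 2))^3
= (2/5)^3 = 8/125

8/125


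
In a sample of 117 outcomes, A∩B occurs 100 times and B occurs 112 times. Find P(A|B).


P(A|B) = P(A∩B)/P(B) = (100/117)/(112/117) = 100/112 = 25/28

25/28


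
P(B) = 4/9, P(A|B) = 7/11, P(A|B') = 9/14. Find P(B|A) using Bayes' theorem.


P(A) = P(A|B)P(B) + P(A|B')P(B') = 7/11*4/9 + 9/14*5/9 = 887/1386
P(B|A) = P(A|B)P(B)/P(A) = (28/99)/(887/1386) = 392/887

392/887


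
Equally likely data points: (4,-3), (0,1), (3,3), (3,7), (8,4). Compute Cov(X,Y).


E[X]=18/5, E[Y]=12/5, E[XY]=10
Cov(X,Y) = E[XY] - E[X]E[Y] = 10 - 18/5*12/5 = 34/25

34/25


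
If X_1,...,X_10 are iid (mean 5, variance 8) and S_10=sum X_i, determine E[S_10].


E[S_n] = n*E[X_1] = 10*5 = 50

50


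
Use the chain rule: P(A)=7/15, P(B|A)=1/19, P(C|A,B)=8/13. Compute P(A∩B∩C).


P(A∩B∩C) = P(A) * P(B|A) * P(C|A∩B)
= 7/15 * 1/19 * 8/13
= 7/285 * 8/13 = 56/3705

56/3705


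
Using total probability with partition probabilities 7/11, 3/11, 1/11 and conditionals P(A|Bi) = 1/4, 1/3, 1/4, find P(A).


P(A) = P(A|B1)P(B1) + P(A|B2)P(B2) + P(A|B3)P(B3)
= 1/4*7/11 + 1/3*3/11 + 1/4*1/11
= 7/44 + 1/11 + 1/44 = 3/11

3/11


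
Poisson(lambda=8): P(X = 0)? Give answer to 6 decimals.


P(X=0) = e^(-8) * 8^0 / 0!
≈ 0.0003354626279 * 1 / 1
≈ 0.000335

0.000335


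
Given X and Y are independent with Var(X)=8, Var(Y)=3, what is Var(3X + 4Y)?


Independence => Cov(X,Y)=0
Var(3X + 4Y) = 3^2*Var(X) + 4^2*Var(Y)
= 9*8 + 16*3 = 120

120


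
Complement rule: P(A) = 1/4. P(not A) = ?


P(A') = 1 - P(A) = 1 - 1/4 = 3/4

3/4


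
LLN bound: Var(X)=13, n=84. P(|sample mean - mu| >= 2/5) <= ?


Var(Xbar) = Var(X)/n = 13/84
Chebyshev: P(|Xbar-mu| >= 2/5) <= Var(Xbar)/(2/5)^2 = (13/84)/(4/25) = 325/336

325/336


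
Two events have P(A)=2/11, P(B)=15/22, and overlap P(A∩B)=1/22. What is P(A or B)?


P(A∪B) = P(A) + P(B) - P(A∩B)
= 2/11 + 15/22 - 1/22 = 9/11

9/11


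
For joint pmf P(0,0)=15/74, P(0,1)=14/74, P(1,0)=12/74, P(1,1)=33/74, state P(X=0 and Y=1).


Read from table: P(X=0, Y=1) = 14/74 = 7/37

7/37


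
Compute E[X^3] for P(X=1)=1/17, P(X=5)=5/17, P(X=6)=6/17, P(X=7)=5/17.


E[X^3] = sum(g(x)*P(x))
= 1*1/17 + 125*5/17 + 216*6/17 + 343*5/17
= 3637/17

3637/17


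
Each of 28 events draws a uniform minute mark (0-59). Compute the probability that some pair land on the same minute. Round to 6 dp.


P(all different) = prod((60-i)/60 for i=0..27) = 0.000515
P(at least one match) = 1 - 0.000515 = 0.999485

0.999485


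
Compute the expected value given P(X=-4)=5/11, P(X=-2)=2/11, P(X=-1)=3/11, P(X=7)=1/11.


E[X] = sum(x * P(x))
= -4*5/11 - 2*2/11 - 1*3/11 + 7*1/11
= -20/11

-20/11


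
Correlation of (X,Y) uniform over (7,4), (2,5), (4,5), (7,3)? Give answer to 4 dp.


Cov(X,Y) = -1.5000, Var(X) = 4.5000, Var(Y) = 0.6875
rho = Cov/(sqrt(VarX)*sqrt(VarY)) = -0.8528

-0.8528


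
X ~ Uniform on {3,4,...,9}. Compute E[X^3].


E[X^3] = (1/7) * sum(x^3 for x=3..9)
= 2016/7 = 288

288


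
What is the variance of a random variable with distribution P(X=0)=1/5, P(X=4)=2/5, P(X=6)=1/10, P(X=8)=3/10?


E[X] = 23/5, E[X^2] = 146/5
Var(X) = E[X^2] - (E[X])^2 = 146/5 - (23/5)^2 = 201/25

201/25


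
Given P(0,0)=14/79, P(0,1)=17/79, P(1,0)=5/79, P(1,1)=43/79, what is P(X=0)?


P(X=0) = P(0,0)+P(0,1) = 14/79 + 17/79 = 31/79

31/79


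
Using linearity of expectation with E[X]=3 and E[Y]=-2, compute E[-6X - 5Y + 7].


E[-6X - 5Y + 7] = -6*E[X] - 5*E[Y] + 7
= (-6)*(3) + (-5)*(-2) + (7)
= -18 + 10 + 7 = -1

-1


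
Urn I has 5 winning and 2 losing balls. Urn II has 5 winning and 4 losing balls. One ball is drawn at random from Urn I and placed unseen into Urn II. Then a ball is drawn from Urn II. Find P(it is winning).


P(transfer winning) = 5/7; P(transfer losing) = 2/7
If winning transferred: Urn II has 6 winning of 10, so P(winning|winning moved) = 3/5
If losing transferred: Urn II has 5 winning of 10, so P(winning|losing moved) = 1/2
By total probability: P(winning) = 5/7*3/5 + 2/7*1/2 = 4/7

4/7


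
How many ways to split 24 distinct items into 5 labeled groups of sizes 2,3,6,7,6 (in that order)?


24! = 620448401733239439360000
Denominator: 2!=2 * 3!=6 * 6!=720 * 7!=5040 * 6!=720
Coefficient = 620448401733239439360000 / 31352832000 = 19789229940480

19789229940480


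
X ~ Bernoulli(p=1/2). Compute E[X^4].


For Bernoulli: X in {0,1}
E[X^4] = 0^4*(1-1/2) + 1^4*1/2 = 1/2

1/2


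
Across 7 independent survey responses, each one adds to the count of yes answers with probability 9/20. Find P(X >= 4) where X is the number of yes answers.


P(X>=4) = P(X=4) + P(X=5) + P(X=6) + P(X=7)
= 61128837/256000000 + 150043509/1280000000 + 40920957/1280000000 + 4782969/1280000000
= 25069581/64000000

25069581/64000000


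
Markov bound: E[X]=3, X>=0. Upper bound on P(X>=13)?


Markov: P(X >= a) <= E[X]/a
P(X >= 13) <= 3/13

3/13


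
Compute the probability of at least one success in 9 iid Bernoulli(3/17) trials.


P(at least one) = 1 - P(none)
P(none) = (1 - 3/17)^9 = (14/17)^9 = 20661046784/118587876497
P(at least one) = 1 - 20661046784/118587876497 = 97926829713/118587876497

97926829713/118587876497


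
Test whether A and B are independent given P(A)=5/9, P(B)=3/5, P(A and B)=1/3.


P(A)*P(B) = 5/9*3/5 = 1/3
P(A∩B) = 1/3, which equals P(A)P(B), so independent

Yes, A and B are independent


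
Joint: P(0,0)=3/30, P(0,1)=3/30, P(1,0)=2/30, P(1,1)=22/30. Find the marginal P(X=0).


P(X=0) = P(0,0)+P(0,1) = 3/30 + 3/30 = 6/30 = 1/5

1/5


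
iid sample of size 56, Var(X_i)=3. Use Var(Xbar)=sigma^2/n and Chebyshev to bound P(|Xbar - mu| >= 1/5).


Var(Xbar) = Var(X)/n = 3/56
Chebyshev: P(|Xbar-mu| >= 1/5) <= Var(Xbar)/(1/5)^2 = (3/56)/(1/25) = 75/56
Bound exceeds 1, so trivial bound: 1

1


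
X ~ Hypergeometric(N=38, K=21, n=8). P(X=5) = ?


P(X=5) = C(21,5)*C(17,3) / C(38,8)
= 20349*680 / 48903492
= 13837320/48903492 = 3570/12617

3570/12617


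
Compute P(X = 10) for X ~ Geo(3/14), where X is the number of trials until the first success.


P(X=10) = (1-p)^9 * p = (11/14)^9 * 3/14
= 2357947691/20661046784 * 3/14 = 7073843073/289254654976

7073843073/289254654976


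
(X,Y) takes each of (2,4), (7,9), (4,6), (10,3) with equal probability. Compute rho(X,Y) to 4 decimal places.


Cov(X,Y) = -0.3750, Var(X) = 9.1875, Var(Y) = 5.2500
rho = Cov/(sqrt(VarX)*sqrt(VarY)) = -0.0540

-0.0540


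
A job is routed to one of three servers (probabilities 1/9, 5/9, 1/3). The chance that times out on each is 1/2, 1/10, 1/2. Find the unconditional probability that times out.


P(A) = P(A|B1)P(B1) + P(A|B2)P(B2) + P(A|B3)P(B3)
= 1/2*1/9 + 1/10*5/9 + 1/2*1/3
= 1/18 + 1/18 + 1/6 = 5/18

5/18


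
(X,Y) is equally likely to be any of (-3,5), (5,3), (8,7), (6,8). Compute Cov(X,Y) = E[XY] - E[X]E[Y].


E[X]=4, E[Y]=23/4, E[XY]=26
Cov(X,Y) = E[XY] - E[X]E[Y] = 26 - 4*23/4 = 3

3


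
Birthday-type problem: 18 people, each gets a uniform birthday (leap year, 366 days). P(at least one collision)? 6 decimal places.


P(all different) = prod((366-i)/366 for i=0..17) = 0.653862
P(at least one match) = 1 - 0.653862 = 0.346138

0.346138


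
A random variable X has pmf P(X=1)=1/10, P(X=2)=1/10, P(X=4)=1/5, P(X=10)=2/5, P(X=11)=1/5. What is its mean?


E[X] = sum(x * P(x))
= 1*1/10 + 2*1/10 + 4*1/5 + 10*2/5 + 11*1/5
= 73/10

73/10


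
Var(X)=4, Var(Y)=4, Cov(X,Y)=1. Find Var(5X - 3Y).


Var(5X - 3Y) = 5^2*Var(X) + (-3)^2*Var(Y) + 2*5*(-3)*Cov(X,Y)
= 25*4 + 9*4 - 30*1
= 100 + 36 - 30 = 106

106


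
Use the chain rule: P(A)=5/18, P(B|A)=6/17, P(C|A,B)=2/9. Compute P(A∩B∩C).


P(A∩B∩C) = P(A) * P(B|A) * P(C|A∩B)
= 5/18 * 6/17 * 2/9
= 5/51 * 2/9 = 10/459

10/459


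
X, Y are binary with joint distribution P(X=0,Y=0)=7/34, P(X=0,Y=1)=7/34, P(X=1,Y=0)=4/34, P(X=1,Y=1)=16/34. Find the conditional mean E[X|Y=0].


P(Y=0) = 11/34
E[X|Y=0] = (0*7 + 1*4)/11 = 4/11

4/11


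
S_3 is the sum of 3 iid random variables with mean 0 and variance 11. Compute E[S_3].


E[S_n] = n*E[X_1] = 3*0 = 0

0


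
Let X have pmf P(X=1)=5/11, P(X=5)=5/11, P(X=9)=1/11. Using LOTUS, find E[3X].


E[3X] = sum(g(x)*P(x))
= 3*5/11 + 15*5/11 + 27*1/11
= 117/11

117/11


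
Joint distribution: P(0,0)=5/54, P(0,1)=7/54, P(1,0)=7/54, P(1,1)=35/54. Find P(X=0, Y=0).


Read from table: P(X=0, Y=0) = 5/54

5/54


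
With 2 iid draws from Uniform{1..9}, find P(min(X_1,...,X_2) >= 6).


P(min >= 6) = P(all X_i >= 6) = (P(X_1 >= 6))^2
= (4/9)^2 = 16/81

16/81


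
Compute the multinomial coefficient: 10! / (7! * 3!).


10! = 3628800
Denominator: 7!=5040 * 3!=6
Coefficient = 3628800 / 30240 = 120

120


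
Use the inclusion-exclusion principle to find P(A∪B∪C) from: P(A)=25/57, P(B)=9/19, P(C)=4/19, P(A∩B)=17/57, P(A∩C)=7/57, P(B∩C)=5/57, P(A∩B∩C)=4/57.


P(A∪B∪C) = P(A)+P(B)+P(C) - P(AB)-P(AC)-P(BC) + P(ABC)
= 25/57+9/19+4/19 - 17/57-7/57-5/57 + 4/57
= 13/19

13/19


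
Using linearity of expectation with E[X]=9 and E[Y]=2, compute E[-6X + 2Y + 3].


E[-6X + 2Y + 3] = -6*E[X] + 2*E[Y] + 3
= (-6)*(9) + (2)*(2) + (3)
= -54 + 4 + 3 = -47

-47


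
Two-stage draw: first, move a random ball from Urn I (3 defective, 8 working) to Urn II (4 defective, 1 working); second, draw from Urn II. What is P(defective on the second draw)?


P(transfer defective) = 3/11; P(transfer working) = 8/11
If defective transferred: Urn II has 5 defective of 6, so P(defective|defective moved) = 5/6
If working transferred: Urn II has 4 defective of 6, so P(defective|working moved) = 2/3
By total probability: P(defective) = 3/11*5/6 + 8/11*2/3 = 47/66

47/66


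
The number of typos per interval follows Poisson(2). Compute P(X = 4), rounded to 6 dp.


P(X=4) = e^(-2) * 2^4 / 4!
≈ 0.1353352832 * 16 / 24
≈ 0.090224

0.090224


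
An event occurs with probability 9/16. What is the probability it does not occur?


P(A') = 1 - P(A) = 1 - 9/16 = 7/16

7/16


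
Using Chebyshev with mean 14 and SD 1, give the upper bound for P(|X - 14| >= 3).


k = 3/1 = 3
Chebyshev: P(|X-mu| >= k*sigma) <= 1/k^2 = 1/3^2 = 1/9

1/9


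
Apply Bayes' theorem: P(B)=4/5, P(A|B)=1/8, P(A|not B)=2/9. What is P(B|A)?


P(A) = P(A|B)P(B) + P(A|B')P(B') = 1/8*4/5 + 2/9*1/5 = 13/90
P(B|A) = P(A|B)P(B)/P(A) = (1/10)/(13/90) = 9/13

9/13


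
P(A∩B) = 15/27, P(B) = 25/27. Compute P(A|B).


P(A|B) = P(A∩B)/P(B) = (15/27)/(25/27) = 15/25 = 3/5

3/5


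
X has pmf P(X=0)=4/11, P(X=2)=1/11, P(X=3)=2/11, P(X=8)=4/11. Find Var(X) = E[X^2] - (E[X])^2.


E[X] = 40/11, E[X^2] = 278/11
Var(X) = E[X^2] - (E[X])^2 = 278/11 - (40/11)^2 = 1458/121

1458/121


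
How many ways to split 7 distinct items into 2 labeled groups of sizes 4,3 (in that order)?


7! = 5040
Denominator: 4!=24 * 3!=6
Coefficient = 5040 / 144 = 35

35


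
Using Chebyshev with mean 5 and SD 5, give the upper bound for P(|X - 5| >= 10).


k = 10/5 = 2
Chebyshev: P(|X-mu| >= k*sigma) <= 1/k^2 = 1/2^2 = 1/4

1/4


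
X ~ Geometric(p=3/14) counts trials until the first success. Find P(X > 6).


P(X > 6) = P(first 6 trials all fail) = (1-p)^6 = (11/14)^6 = 1771561/7529536

1771561/7529536


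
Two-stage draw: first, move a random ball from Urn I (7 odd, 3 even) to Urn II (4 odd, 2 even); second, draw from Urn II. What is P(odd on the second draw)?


P(transfer odd) = 7/10; P(transfer even) = 3/10
If odd transferred: Urn II has 5 odd of 7, so P(odd|odd moved) = 5/7
If even transferred: Urn II has 4 odd of 7, so P(odd|even moved) = 4/7
By total probability: P(odd) = 7/10*5/7 + 3/10*4/7 = 47/70

47/70


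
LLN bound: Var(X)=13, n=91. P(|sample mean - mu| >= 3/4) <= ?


Var(Xbar) = Var(X)/n = 13/91
Chebyshev: P(|Xbar-mu| >= 3/4) <= Var(Xbar)/(3/4)^2 = (1/7)/(9/16) = 16/63

16/63


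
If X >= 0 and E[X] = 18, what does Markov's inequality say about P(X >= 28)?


Markov: P(X >= a) <= E[X]/a
P(X >= 28) <= 18/28 = 9/14

9/14


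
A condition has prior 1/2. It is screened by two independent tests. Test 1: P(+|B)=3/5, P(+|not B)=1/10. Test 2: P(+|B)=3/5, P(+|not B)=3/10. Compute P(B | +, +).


After test 1: P(+) = 3/5*1/2 + 1/10*1/2 = 7/20
P(B|+) = (3/10)/(7/20) = 6/7
After test 2 (use post1 as new prior): P(+) = 3/5*6/7 + 3/10*1/7 = 39/70
P(B|+,+) = (18/35)/(39/70) = 12/13

12/13


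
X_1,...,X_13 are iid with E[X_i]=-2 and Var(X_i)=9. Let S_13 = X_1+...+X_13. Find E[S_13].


E[S_n] = n*E[X_1] = 13*-2 = -26

-26


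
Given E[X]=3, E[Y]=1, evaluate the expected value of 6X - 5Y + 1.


E[6X - 5Y + 1] = 6*E[X] - 5*E[Y] + 1
= (6)*(3) + (-5)*(1) + (1)
= 18 - 5 + 1 = 14

14


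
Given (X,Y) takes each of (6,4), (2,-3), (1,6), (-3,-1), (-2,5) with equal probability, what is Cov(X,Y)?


E[X]=4/5, E[Y]=11/5, E[XY]=17/5
Cov(X,Y) = E[XY] - E[X]E[Y] = 17/5 - 4/5*11/5 = 41/25

41/25


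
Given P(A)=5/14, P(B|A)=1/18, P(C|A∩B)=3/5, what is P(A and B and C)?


P(A∩B∩C) = P(A) * P(B|A) * P(C|A∩B)
= 5/14 * 1/18 * 3/5
= 5/252 * 3/5 = 1/84

1/84


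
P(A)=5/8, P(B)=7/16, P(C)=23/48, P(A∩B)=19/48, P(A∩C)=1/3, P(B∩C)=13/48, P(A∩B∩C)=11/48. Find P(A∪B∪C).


P(A∪B∪C) = P(A)+P(B)+P(C) - P(AB)-P(AC)-P(BC) + P(ABC)
= 5/8+7/16+23/48 - 19/48-1/3-13/48 + 11/48
= 37/48

37/48


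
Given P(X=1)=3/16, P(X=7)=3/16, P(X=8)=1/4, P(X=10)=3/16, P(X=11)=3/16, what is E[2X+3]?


E[2X+3] = sum(g(x)*P(x))
= 5*3/16 + 17*3/16 + 19*1/4 + 23*3/16 + 25*3/16
= 143/8

143/8


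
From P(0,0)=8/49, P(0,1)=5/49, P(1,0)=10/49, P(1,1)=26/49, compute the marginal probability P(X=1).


P(X=1) = P(1,0)+P(1,1) = 10/49 + 26/49 = 36/49

36/49


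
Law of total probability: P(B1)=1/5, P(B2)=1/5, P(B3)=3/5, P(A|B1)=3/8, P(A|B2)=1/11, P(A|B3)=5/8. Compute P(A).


P(A) = P(A|B1)P(B1) + P(A|B2)P(B2) + P(A|B3)P(B3)
= 3/8*1/5 + 1/11*1/5 + 5/8*3/5
= 3/40 + 1/55 + 3/8 = 103/220

103/220


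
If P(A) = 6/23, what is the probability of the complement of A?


P(A') = 1 - P(A) = 1 - 6/23 = 17/23

17/23


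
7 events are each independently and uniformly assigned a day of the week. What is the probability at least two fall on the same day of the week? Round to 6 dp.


P(all different) = prod((7-i)/7 for i=0..6) = 0.006120
P(at least one match) = 1 - 0.006120 = 0.993880

0.993880


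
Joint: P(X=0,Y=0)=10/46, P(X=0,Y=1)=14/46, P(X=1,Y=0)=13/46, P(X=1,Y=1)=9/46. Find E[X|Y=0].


P(Y=0) = 23/46
E[X|Y=0] = (0*10 + 1*13)/23 = 13/23

13/23


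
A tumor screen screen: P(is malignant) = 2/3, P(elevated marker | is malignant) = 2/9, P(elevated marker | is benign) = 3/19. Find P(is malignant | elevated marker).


P(A) = P(A|B)P(B) + P(A|B')P(B') = 2/9*2/3 + 3/19*1/3 = 103/513
P(B|A) = P(A|B)P(B)/P(A) = (4/27)/(103/513) = 76/103

76/103


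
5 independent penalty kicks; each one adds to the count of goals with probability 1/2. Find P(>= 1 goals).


P(at least one) = 1 - P(none)
P(none) = (1 - 1/2)^5 = (1/2)^5 = 1/32
P(at least one) = 1 - 1/32 = 31/32

31/32


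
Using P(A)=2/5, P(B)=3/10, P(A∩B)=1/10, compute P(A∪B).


P(A∪B) = P(A) + P(B) - P(A∩B)
= 2/5 + 3/10 - 1/10 = 3/5

3/5


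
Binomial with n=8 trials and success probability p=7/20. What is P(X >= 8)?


P(X>=8) = P(X=8)
= 5764801/25600000000
= 5764801/25600000000

5764801/25600000000


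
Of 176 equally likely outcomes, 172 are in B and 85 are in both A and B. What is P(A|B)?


P(A|B) = P(A∩B)/P(B) = (85/176)/(172/176) = 85/172

85/172


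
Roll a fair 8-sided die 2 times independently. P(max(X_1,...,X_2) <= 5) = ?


P(max <= 5) = P(all X_i <= 5) = (P(X_1 <= 5))^2
= (5/8)^2 = 25/64

25/64


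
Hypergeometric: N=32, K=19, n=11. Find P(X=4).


P(X=4) = C(19,4)*C(13,7) / C(32,11)
= 3876*1716 / 129024480
= 6651216/129024480 = 10659/206770

10659/206770


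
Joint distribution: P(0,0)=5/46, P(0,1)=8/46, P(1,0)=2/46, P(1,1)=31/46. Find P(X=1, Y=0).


Read from table: P(X=1, Y=0) = 2/46 = 1/23

1/23


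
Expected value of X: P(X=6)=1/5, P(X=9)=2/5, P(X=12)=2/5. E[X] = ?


E[X] = sum(x * P(x))
= 6*1/5 + 9*2/5 + 12*2/5
= 48/5

48/5


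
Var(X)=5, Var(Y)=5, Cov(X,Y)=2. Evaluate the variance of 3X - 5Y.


Var(3X - 5Y) = 3^2*Var(X) + (-5)^2*Var(Y) + 2*3*(-5)*Cov(X,Y)
= 9*5 + 25*5 - 30*2
= 45 + 125 - 60 = 110

110


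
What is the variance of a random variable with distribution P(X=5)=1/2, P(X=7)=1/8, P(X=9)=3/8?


E[X] = 27/4, E[X^2] = 49
Var(X) = E[X^2] - (E[X])^2 = 49 - (27/4)^2 = 55/16

55/16


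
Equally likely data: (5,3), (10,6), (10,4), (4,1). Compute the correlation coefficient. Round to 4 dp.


Cov(X,Y) = 4.3750, Var(X) = 7.6875, Var(Y) = 3.2500
rho = Cov/(sqrt(VarX)*sqrt(VarY)) = 0.8753

0.8753


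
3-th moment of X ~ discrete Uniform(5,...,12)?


E[X^3] = (1/8) * sum(x^3 for x=5..12)
= 5984/8 = 748

748


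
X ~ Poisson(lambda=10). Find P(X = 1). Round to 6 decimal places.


P(X=1) = e^(-10) * 10^1 / 1!
≈ 0.00004539992976 * 10 / 1
≈ 0.000454

0.000454


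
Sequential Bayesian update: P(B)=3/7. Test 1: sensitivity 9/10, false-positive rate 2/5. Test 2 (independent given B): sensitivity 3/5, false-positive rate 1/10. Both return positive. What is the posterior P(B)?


After test 1: P(+) = 9/10*3/7 + 2/5*4/7 = 43/70
P(B|+) = (27/70)/(43/70) = 27/43
After test 2 (use post1 as new prior): P(+) = 3/5*27/43 + 1/10*16/43 = 89/215
P(B|+,+) = (81/215)/(89/215) = 81/89

81/89


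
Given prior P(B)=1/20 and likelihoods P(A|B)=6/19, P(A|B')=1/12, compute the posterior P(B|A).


P(A) = P(A|B)P(B) + P(A|B')P(B') = 6/19*1/20 + 1/12*19/20 = 433/4560
P(B|A) = P(A|B)P(B)/P(A) = (3/190)/(433/4560) = 72/433

72/433


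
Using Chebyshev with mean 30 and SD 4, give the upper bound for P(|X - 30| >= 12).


k = 12/4 = 3
Chebyshev: P(|X-mu| >= k*sigma) <= 1/k^2 = 1/3^2 = 1/9

1/9


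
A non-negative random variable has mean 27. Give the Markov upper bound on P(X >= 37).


Markov: P(X >= a) <= E[X]/a
P(X >= 37) <= 27/37

27/37


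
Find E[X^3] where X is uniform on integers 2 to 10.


E[X^3] = (1/9) * sum(x^3 for x=2..10)
= 3024/9 = 336

336


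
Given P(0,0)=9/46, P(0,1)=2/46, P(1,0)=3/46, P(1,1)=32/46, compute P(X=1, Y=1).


Read from table: P(X=1, Y=1) = 32/46 = 16/23

16/23


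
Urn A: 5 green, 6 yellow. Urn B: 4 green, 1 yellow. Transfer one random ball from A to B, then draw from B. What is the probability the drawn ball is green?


P(transfer green) = 5/11; P(transfer yellow) = 6/11
If green transferred: Urn II has 5 green of 6, so P(green|green moved) = 5/6
If yellow transferred: Urn II has 4 green of 6, so P(green|yellow moved) = 2/3
By total probability: P(green) = 5/11*5/6 + 6/11*2/3 = 49/66

49/66


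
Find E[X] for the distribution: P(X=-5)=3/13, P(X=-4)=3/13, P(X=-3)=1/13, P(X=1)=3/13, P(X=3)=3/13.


E[X] = sum(x * P(x))
= -5*3/13 - 4*3/13 - 3*1/13 + 1*3/13 + 3*3/13
= -18/13

-18/13


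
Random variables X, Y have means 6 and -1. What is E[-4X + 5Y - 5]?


E[-4X + 5Y - 5] = -4*E[X] + 5*E[Y] - 5
= (-4)*(6) + (5)*(-1) + (-5)
= -24 - 5 - 5 = -34

-34


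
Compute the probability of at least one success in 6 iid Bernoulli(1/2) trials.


P(at least one) = 1 - P(none)
P(none) = (1 - 1/2)^6 = (1/2)^6 = 1/64
P(at least one) = 1 - 1/64 = 63/64

63/64


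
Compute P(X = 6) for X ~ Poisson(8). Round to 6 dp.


P(X=6) = e^(-8) * 8^6 / 6!
≈ 0.0003354626279 * 262144 / 720
≈ 0.122138

0.122138


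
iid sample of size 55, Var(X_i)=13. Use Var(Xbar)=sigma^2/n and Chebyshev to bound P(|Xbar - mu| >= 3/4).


Var(Xbar) = Var(X)/n = 13/55
Chebyshev: P(|Xbar-mu| >= 3/4) <= Var(Xbar)/(3/4)^2 = (13/55)/(9/16) = 208/495

208/495


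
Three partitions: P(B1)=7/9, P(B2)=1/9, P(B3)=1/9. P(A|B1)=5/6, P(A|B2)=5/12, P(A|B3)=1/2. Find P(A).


P(A) = P(A|B1)P(B1) + P(A|B2)P(B2) + P(A|B3)P(B3)
= 5/6*7/9 + 5/12*1/9 + 1/2*1/9
= 35/54 + 5/108 + 1/18 = 3/4

3/4


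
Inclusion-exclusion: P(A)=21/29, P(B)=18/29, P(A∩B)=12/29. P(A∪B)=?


P(A∪B) = P(A) + P(B) - P(A∩B)
= 21/29 + 18/29 - 12/29 = 27/29

27/29


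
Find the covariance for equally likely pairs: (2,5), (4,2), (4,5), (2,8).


E[X]=3, E[Y]=5, E[XY]=27/2
Cov(X,Y) = E[XY] - E[X]E[Y] = 27/2 - 3*5 = -3/2

-3/2


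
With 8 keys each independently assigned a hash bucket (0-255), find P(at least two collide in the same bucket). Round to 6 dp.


P(all different) = prod((256-i)/256 for i=0..7) = 0.895423
P(at least one match) = 1 - 0.895423 = 0.104577

0.104577


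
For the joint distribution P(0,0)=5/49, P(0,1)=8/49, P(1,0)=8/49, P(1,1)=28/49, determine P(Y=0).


P(Y=0) = P(0,0)+P(1,0) = 5/49 + 8/49 = 13/49

13/49


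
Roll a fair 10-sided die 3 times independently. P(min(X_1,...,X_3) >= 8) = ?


P(min >= 8) = P(all X_i >= 8) = (P(X_1 >= 8))^3
= (3/10)^3 = 27/1000

27/1000


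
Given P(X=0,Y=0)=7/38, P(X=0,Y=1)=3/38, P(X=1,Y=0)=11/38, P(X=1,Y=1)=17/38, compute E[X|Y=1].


P(Y=1) = 20/38
E[X|Y=1] = (0*3 + 1*17)/20 = 17/20

17/20


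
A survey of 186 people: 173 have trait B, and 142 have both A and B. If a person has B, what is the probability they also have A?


P(A|B) = P(A∩B)/P(B) = (142/186)/(173/186) = 142/173

142/173


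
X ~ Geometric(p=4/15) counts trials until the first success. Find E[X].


For geometric (trials until first success), E[X] = 1/p = 1/(4/15) = 15/4

15/4


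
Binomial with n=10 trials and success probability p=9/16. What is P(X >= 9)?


P(X>=9) = P(X=9) + P(X=10)
= 13559717115/549755813888 + 3486784401/1099511627776
= 30606218631/1099511627776

30606218631/1099511627776


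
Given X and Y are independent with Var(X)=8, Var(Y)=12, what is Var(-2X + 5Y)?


Independence => Cov(X,Y)=0
Var(-2X + 5Y) = (-2)^2*Var(X) + 5^2*Var(Y)
= 4*8 + 25*12 = 332

332


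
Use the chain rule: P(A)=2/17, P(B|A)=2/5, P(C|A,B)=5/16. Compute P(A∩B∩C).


P(A∩B∩C) = P(A) * P(B|A) * P(C|A∩B)
= 2/17 * 2/5 * 5/16
= 4/85 * 5/16 = 1/68

1/68


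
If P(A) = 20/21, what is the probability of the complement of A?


P(A') = 1 - P(A) = 1 - 20/21 = 1/21

1/21


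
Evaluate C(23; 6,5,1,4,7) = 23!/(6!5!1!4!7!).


23! = 25852016738884976640000
Denominator: 6!=720 * 5!=120 * 1!=1 * 4!=24 * 7!=5040
Coefficient = 25852016738884976640000 / 10450944000 = 2473653742560

2473653742560


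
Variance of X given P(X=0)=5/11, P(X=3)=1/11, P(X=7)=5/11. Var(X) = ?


E[X] = 38/11, E[X^2] = 254/11
Var(X) = E[X^2] - (E[X])^2 = 254/11 - (38/11)^2 = 1350/121

1350/121


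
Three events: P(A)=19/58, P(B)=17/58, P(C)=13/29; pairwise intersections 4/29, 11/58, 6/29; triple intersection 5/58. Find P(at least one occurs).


P(A∪B∪C) = P(A)+P(B)+P(C) - P(AB)-P(AC)-P(BC) + P(ABC)
= 19/58+17/58+13/29 - 4/29-11/58-6/29 + 5/58
= 18/29

18/29


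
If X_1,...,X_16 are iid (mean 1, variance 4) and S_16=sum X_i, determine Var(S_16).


By independence, Var(S_n) = n*Var(X_1) = 16*4 = 64

64


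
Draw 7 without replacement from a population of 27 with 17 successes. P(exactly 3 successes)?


P(X=3) = C(17,3)*C(10,4) / C(27,7)
= 680*210 / 888030
= 142800/888030 = 4760/29601

4760/29601


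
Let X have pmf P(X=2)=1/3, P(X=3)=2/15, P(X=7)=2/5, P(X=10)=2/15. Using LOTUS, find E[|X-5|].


E[|X-5|] = sum(g(x)*P(x))
= 3*1/3 + 2*2/15 + 2*2/5 + 5*2/15
= 41/15

41/15


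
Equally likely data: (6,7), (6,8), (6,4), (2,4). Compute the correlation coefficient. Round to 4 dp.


Cov(X,Y) = 1.7500, Var(X) = 3.0000, Var(Y) = 3.1875
rho = Cov/(sqrt(VarX)*sqrt(VarY)) = 0.5659

0.5659


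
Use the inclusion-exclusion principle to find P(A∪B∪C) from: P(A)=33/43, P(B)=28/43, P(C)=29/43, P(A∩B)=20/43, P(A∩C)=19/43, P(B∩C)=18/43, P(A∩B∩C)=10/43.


P(A∪B∪C) = P(A)+P(B)+P(C) - P(AB)-P(AC)-P(BC) + P(ABC)
= 33/43+28/43+29/43 - 20/43-19/43-18/43 + 10/43
= 1

1


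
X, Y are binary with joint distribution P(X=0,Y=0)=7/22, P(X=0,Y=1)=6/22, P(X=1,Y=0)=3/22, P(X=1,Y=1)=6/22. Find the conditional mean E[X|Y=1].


P(Y=1) = 12/22
E[X|Y=1] = (0*6 + 1*6)/12 = 6/12 = 1/2

1/2


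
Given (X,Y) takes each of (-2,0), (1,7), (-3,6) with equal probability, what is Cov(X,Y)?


E[X]=-4/3, E[Y]=13/3, E[XY]=-11/3
Cov(X,Y) = E[XY] - E[X]E[Y] = -11/3 + 4/3*13/3 = 19/9

19/9


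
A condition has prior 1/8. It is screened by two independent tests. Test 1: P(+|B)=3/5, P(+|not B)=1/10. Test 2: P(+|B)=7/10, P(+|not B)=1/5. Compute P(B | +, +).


After test 1: P(+) = 3/5*1/8 + 1/10*7/8 = 13/80
P(B|+) = (3/40)/(13/80) = 6/13
After test 2 (use post1 as new prior): P(+) = 7/10*6/13 + 1/5*7/13 = 28/65
P(B|+,+) = (21/65)/(28/65) = 3/4

3/4


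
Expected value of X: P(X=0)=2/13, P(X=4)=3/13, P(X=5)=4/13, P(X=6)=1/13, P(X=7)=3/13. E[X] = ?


E[X] = sum(x * P(x))
= 0*2/13 + 4*3/13 + 5*4/13 + 6*1/13 + 7*3/13
= 59/13

59/13


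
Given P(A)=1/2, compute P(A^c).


P(A') = 1 - P(A) = 1 - 1/2 = 1/2

1/2


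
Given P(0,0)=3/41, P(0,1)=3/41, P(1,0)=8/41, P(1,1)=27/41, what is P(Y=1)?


P(Y=1) = P(0,1)+P(1,1) = 3/41 + 27/41 = 30/41

30/41
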